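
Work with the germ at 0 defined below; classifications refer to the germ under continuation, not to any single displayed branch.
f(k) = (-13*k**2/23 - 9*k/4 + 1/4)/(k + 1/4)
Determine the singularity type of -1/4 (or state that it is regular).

The point is a pole of order 1.

The denominator factor k + 1/4 vanishes at -1/4 and appears to the power 1; the numerator there equals 143/184, nonzero, and no other factor vanishes.
Hence a pole whose order is the multiplicity, 1.


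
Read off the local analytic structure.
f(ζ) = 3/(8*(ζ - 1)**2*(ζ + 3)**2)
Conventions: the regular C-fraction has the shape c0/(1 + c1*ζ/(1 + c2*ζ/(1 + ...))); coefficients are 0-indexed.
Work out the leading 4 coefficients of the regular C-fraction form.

The regular C-fraction coefficients are [1/24, -4/3, -1/6, 13/6].

Taylor coefficients (expand at 0): a_0 = 1/24, a_1 = 1/18, a_2 = 1/12, a_3 = 17/162.
c0 = a_0 = 1/24. Peel one level at a time: if S = 1 + c*ζ/S' with S'(0) = 1, then c is the ζ-coefficient of S and S' = c*ζ/(S - 1).
S_1 = c0/f = 1 + (-4/3)*ζ + (-2/9)*ζ^2 + ...; c1 = -4/3.
S_2 = c1*ζ/(S_1 - 1) = 1 + (-1/6)*ζ + (13/36)*ζ^2 + ...; c2 = -1/6.
S_3 = c2*ζ/(S_2 - 1) = 1 + (13/6)*ζ + ...; c3 = 13/6.


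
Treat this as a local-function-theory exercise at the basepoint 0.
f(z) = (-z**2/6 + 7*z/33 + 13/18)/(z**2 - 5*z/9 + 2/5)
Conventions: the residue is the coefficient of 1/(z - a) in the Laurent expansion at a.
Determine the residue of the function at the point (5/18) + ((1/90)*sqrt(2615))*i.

The residue is (71/1188) - ((43949/3106620)*sqrt(2615))*i.

The factor z**2 - 5*z/9 + 2/5 splits as (z - a)(z - a') with a = (5/18) + ((1/90)*sqrt(2615))*i, a' = (5/18) - ((1/90)*sqrt(2615))*i. At the order-1 pole a set g(z) = (z - a)*f(z) = [-z**2/6 + 7*z/33 + 13/18] / (z - a').
Simple pole: residue = g(a) at a = (5/18) + ((1/90)*sqrt(2615))*i, which is (71/1188) - ((43949/3106620)*sqrt(2615))*i.


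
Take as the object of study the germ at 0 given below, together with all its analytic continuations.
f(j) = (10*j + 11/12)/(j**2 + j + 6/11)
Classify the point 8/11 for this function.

The point is a regular point.

Denominator factors: j**2 + j + 6/11 = 218/121 at j = 8/11 — none vanishes.
So the germ continues analytically to 8/11.


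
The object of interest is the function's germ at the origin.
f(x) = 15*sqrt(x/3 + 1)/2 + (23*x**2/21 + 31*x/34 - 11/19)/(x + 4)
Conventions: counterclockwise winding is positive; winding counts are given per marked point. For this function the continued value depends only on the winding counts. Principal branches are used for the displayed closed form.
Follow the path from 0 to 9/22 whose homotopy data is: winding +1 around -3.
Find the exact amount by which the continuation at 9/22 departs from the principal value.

Continued minus principal equals -(75/22)*sqrt(22).

The rational part is single-valued and drops out of the difference; each branch term changes only by its own monodromy.
(15/2)*sqrt(1 - x/(-3)): winding +1 is odd, the square root flips sign, contributing -2*(15/2)*sqrt(1 - (9/22)/(-3)) = -2*(15/2)*sqrt(25/22) = -(75/22)*sqrt(22).
Summing the contributions at x = 9/22 gives -(75/22)*sqrt(22).


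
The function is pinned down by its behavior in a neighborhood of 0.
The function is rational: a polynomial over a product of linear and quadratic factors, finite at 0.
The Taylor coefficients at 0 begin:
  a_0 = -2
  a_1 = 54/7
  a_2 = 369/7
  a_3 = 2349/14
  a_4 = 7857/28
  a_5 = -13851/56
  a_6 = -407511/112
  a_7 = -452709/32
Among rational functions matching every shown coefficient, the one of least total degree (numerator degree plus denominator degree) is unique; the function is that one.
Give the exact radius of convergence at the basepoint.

The radius of convergence is 1/3.

No rational of total degree below 3 reproduces all 8 coefficients; solving the [1/2] Pade equations on them gives f(ω) = (13*ω/7 - 2/9)/(ω**2 - ω/2 + 1/9), whose expansion matches every shown term.
Denominator factor (ω**2 - ω/2 + 1/9): discriminant -7/36, complex-conjugate roots (1/4) + ((1/12)*sqrt(7))*i and (1/4) - ((1/12)*sqrt(7))*i; poles of order 1, moduli 1/3 and 1/3.
The radius of convergence is the smallest modulus among the singular points: 1/3.


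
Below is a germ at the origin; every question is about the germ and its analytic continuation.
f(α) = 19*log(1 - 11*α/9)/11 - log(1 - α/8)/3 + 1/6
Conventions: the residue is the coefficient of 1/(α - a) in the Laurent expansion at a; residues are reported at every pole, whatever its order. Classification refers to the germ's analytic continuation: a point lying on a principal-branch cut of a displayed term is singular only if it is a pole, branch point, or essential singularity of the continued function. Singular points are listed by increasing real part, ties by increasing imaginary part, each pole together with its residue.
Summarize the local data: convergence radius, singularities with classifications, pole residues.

Branch term (19/11)*log(1 - α/(9/11)): its argument vanishes at α = 9/11, a logarithmic branch point, modulus 9/11.
Branch term (-1/3)*log(1 - α/(8)): its argument vanishes at α = 8, a logarithmic branch point, modulus 8.
The radius of convergence is the smallest modulus among the singular points: 9/11.
List the singular points by increasing real part (a conjugate pair: the negative imaginary part first).

Radius of convergence at 0: 9/11.
At 9/11: a logarithmic branch point.
At 8: a logarithmic branch point.


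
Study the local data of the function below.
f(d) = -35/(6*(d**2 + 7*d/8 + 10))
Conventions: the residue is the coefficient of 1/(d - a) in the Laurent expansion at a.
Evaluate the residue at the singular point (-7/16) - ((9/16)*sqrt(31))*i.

The factor d**2 + 7*d/8 + 10 splits as (d - a)(d - a') with a = (-7/16) - ((9/16)*sqrt(31))*i, a' = (-7/16) + ((9/16)*sqrt(31))*i. At the order-1 pole a set g(d) = (d - a)*f(d) = [-35/6] / (d - a').
Simple pole: residue = g(a) at a = (-7/16) - ((9/16)*sqrt(31))*i, which is -((140/837)*sqrt(31))*i.

The residue is -((140/837)*sqrt(31))*i.


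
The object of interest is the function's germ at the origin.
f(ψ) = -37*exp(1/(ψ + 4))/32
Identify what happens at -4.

The exponent 1/(ψ - (-4)) has a pole at -4, so exp(1/(ψ - (-4))) takes every nonzero value near it: an essential singularity (not a pole of any order).

The point is an essential singularity.


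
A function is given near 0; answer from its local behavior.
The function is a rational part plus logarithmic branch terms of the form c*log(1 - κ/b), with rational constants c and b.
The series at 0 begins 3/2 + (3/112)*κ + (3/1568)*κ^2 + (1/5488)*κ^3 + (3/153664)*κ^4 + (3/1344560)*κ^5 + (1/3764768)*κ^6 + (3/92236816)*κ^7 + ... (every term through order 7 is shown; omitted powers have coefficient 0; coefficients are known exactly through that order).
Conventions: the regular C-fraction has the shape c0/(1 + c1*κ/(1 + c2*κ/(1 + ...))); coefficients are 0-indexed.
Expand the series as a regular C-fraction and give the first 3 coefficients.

The regular C-fraction coefficients are [3/2, -1/56, -3/56].

Taylor coefficients (read off): a_0 = 3/2, a_1 = 3/112, a_2 = 3/1568.
c0 = a_0 = 3/2. Peel one level at a time: if S = 1 + c*κ/S' with S'(0) = 1, then c is the κ-coefficient of S and S' = c*κ/(S - 1).
S_1 = c0/f = 1 + (-1/56)*κ + (-3/3136)*κ^2 + ...; c1 = -1/56.
S_2 = c1*κ/(S_1 - 1) = 1 + (-3/56)*κ + ...; c2 = -3/56.


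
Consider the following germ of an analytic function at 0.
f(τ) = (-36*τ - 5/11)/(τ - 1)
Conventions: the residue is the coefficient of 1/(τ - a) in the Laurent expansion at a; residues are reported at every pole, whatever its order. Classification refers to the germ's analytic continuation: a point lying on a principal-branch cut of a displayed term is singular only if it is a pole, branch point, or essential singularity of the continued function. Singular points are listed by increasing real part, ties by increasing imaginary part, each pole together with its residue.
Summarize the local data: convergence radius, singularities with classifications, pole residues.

Radius of convergence at 0: 1.
At 1: a pole of order 1; residue -401/11.

Denominator factor (τ - 1): pole of order 1 at 1, modulus 1.
The radius of convergence is the smallest modulus among the singular points: 1.
At the order-1 pole 1 set g(τ) = (τ - (1))*f(τ) = -36*τ - 5/11.
Simple pole: residue = g(a) at a = 1, which is -401/11.


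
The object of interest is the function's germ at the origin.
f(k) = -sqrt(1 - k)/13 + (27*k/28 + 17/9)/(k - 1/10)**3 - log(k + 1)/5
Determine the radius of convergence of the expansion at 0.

Denominator factor (k - 1/10)^3: pole of order 3 at 1/10, modulus 1/10.
Branch term (-1/5)*log(1 - k/(-1)): its argument vanishes at k = -1, a logarithmic branch point, modulus 1.
Branch term (-1/13)*sqrt(1 - k/(1)): its argument vanishes at k = 1, a square-root branch point, modulus 1.
The radius of convergence is the smallest modulus among the singular points: 1/10.

The radius of convergence is 1/10.


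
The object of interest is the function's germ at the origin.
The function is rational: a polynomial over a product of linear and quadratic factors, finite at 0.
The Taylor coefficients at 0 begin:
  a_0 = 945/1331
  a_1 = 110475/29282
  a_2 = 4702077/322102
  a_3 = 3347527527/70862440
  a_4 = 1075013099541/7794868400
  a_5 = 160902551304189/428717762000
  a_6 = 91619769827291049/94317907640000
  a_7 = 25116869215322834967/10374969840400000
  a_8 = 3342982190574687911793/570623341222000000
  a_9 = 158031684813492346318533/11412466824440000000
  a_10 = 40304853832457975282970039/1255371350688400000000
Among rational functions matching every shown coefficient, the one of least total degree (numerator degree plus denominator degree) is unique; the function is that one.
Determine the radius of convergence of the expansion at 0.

The radius of convergence is -3/2 + (7/6)*sqrt(3).

No rational of total degree below 9 reproduces all 11 coefficients; solving the [1/8] Pade equations on them gives f(φ) = (11*φ/18 + 35/6)/((φ**2 + 2*φ/5 - 4/3)*(φ**2 + 3*φ - 11/6)**3), whose expansion matches every shown term.
Denominator factor (φ**2 + 3*φ - 11/6)^3: discriminant 49/3, real irrational roots -3/2 + (7/6)*sqrt(3) and -3/2 - (7/6)*sqrt(3); poles of order 3, moduli -3/2 + (7/6)*sqrt(3) and 3/2 + (7/6)*sqrt(3).
Denominator factor (φ**2 + 2*φ/5 - 4/3): discriminant 412/75, real irrational roots -1/5 + (1/15)*sqrt(309) and -1/5 - (1/15)*sqrt(309); poles of order 1, moduli -1/5 + (1/15)*sqrt(309) and 1/5 + (1/15)*sqrt(309).
The radius of convergence is the smallest modulus among the singular points: -3/2 + (7/6)*sqrt(3).


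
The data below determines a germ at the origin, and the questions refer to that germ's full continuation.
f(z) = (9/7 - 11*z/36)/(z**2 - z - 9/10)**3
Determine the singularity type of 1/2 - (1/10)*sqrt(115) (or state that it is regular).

The denominator factor z**2 - z - 9/10 vanishes at 1/2 - (1/10)*sqrt(115) and appears to the power 3; the numerator there equals 571/504 + (11/360)*sqrt(115), nonzero, and no other factor vanishes.
Hence a pole whose order is the multiplicity, 3.

The point is a pole of order 3.


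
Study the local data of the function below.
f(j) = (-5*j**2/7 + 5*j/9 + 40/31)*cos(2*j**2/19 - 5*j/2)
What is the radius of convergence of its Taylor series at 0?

The factor cos(2*j**2/19 - 5*j/2) is entire and contributes no finite singular point.
The polynomial part has no poles.
No finite singular points: the Taylor series at 0 converges everywhere.

The radius of convergence is infinite.


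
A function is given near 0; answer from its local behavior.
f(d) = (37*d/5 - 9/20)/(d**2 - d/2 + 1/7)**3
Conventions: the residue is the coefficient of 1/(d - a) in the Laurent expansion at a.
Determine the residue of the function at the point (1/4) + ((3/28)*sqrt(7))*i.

The factor d**2 - d/2 + 1/7 splits as (d - a)(d - a') with a = (1/4) + ((3/28)*sqrt(7))*i, a' = (1/4) - ((3/28)*sqrt(7))*i. At the order-3 pole a set g(d) = (d - a)^3*f(d) = [37*d/5 - 9/20] / (d - a')^3.
Order-3 pole: residue = g''(a)/2; g''((1/4) + ((3/28)*sqrt(7))*i) = -((43904/405)*sqrt(7))*i, so the residue is -((21952/405)*sqrt(7))*i.

The residue is -((21952/405)*sqrt(7))*i.


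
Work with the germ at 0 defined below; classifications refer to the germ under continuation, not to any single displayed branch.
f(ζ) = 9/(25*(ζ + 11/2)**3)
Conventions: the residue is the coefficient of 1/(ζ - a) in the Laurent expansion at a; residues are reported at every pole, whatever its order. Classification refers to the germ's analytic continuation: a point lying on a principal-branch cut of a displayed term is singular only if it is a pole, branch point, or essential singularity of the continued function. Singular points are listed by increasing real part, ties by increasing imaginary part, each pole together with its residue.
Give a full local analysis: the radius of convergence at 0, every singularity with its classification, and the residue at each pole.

Radius of convergence at 0: 11/2.
At -11/2: a pole of order 3; residue 0.

Denominator factor (ζ + 11/2)^3: pole of order 3 at -11/2, modulus 11/2.
The radius of convergence is the smallest modulus among the singular points: 11/2.
At the order-3 pole -11/2 set g(ζ) = (ζ - (-11/2))^3*f(ζ) = 9/25.
Order-3 pole: residue = g''(a)/2; g''(-11/2) = 0, so the residue is 0.


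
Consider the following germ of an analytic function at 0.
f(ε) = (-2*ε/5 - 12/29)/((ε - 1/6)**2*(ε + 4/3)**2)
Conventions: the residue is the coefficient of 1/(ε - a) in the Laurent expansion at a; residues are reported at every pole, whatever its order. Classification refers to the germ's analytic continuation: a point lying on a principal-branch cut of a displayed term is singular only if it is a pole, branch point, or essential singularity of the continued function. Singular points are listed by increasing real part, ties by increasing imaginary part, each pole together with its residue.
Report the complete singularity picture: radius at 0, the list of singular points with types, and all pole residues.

Denominator factor (ε - 1/6)^2: pole of order 2 at 1/6, modulus 1/6.
Denominator factor (ε + 4/3)^2: pole of order 2 at -4/3, modulus 4/3.
The radius of convergence is the smallest modulus among the singular points: 1/6.
At the order-2 pole -4/3 set g(ε) = (ε - (-4/3))^2*f(ε) = (-2*ε/5 - 12/29)/(ε - 1/6)**2.
Order-2 pole: residue = g'(a); g'(-4/3) = -1256/11745, so the residue is -1256/11745.
At the order-2 pole 1/6 set g(ε) = (ε - (1/6))^2*f(ε) = (-2*ε/5 - 12/29)/(ε + 4/3)**2.
Order-2 pole: residue = g'(a); g'(1/6) = 1256/11745, so the residue is 1256/11745.
List the singular points by increasing real part (a conjugate pair: the negative imaginary part first).

Radius of convergence at 0: 1/6.
At -4/3: a pole of order 2; residue -1256/11745.
At 1/6: a pole of order 2; residue 1256/11745.


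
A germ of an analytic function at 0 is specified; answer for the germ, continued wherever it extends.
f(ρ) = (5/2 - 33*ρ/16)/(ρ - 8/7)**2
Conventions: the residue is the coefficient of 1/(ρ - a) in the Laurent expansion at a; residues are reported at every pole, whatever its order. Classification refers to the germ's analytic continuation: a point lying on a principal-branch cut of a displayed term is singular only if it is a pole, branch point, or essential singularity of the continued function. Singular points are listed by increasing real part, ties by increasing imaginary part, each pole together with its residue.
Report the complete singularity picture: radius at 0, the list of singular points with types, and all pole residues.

Denominator factor (ρ - 8/7)^2: pole of order 2 at 8/7, modulus 8/7.
The radius of convergence is the smallest modulus among the singular points: 8/7.
At the order-2 pole 8/7 set g(ρ) = (ρ - (8/7))^2*f(ρ) = 5/2 - 33*ρ/16.
Order-2 pole: residue = g'(a); g'(8/7) = -33/16, so the residue is -33/16.

Radius of convergence at 0: 8/7.
At 8/7: a pole of order 2; residue -33/16.


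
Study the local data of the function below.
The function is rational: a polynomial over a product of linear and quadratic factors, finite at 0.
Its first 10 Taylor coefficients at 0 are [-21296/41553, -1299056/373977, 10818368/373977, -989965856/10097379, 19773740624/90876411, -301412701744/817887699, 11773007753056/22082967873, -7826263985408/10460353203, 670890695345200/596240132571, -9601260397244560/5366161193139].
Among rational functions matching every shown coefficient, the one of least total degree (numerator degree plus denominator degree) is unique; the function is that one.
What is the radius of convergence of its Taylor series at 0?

No rational of total degree below 8 reproduces all 10 coefficients; solving the [1/7] Pade equations on them gives f(d) = (-2*d - 3/19)/((d + 9/11)**3*(d**2 + 5*d/6 + 3/4)**2), whose expansion matches every shown term.
Denominator factor (d**2 + 5*d/6 + 3/4)^2: discriminant -83/36, complex-conjugate roots (-5/12) + ((1/12)*sqrt(83))*i and (-5/12) - ((1/12)*sqrt(83))*i; poles of order 2, moduli (1/2)*sqrt(3) and (1/2)*sqrt(3).
Denominator factor (d + 9/11)^3: pole of order 3 at -9/11, modulus 9/11.
The radius of convergence is the smallest modulus among the singular points: 9/11.

The radius of convergence is 9/11.


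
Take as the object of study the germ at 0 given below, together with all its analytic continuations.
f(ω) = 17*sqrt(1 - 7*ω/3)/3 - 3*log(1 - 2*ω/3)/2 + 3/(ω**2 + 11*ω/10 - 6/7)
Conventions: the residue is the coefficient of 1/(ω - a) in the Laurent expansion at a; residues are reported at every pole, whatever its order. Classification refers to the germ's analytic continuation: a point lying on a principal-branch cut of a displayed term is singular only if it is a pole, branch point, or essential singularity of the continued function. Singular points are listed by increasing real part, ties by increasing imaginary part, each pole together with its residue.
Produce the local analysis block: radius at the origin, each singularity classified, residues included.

Denominator factor (ω**2 + 11*ω/10 - 6/7): discriminant 3247/700, real irrational roots -11/20 + (1/140)*sqrt(22729) and -11/20 - (1/140)*sqrt(22729); poles of order 1, moduli -11/20 + (1/140)*sqrt(22729) and 11/20 + (1/140)*sqrt(22729).
Branch term (-3/2)*log(1 - ω/(3/2)): its argument vanishes at ω = 3/2, a logarithmic branch point, modulus 3/2.
Branch term (17/3)*sqrt(1 - ω/(3/7)): its argument vanishes at ω = 3/7, a square-root branch point, modulus 3/7.
The radius of convergence is the smallest modulus among the singular points: 3/7.
The branch terms are analytic at -11/20 - (1/140)*sqrt(22729) and contribute nothing to the residue; only the rational part matters.
The factor ω**2 + 11*ω/10 - 6/7 splits as (ω - a)(ω - a') with a = -11/20 - (1/140)*sqrt(22729), a' = -11/20 + (1/140)*sqrt(22729). At the order-1 pole a set g(ω) = (ω - a)*(rational part) = [3] / (ω - a').
Simple pole: residue = g(a) at a = -11/20 - (1/140)*sqrt(22729), which is -(30/3247)*sqrt(22729).
The branch terms are analytic at -11/20 + (1/140)*sqrt(22729) and contribute nothing to the residue; only the rational part matters.
The factor ω**2 + 11*ω/10 - 6/7 splits as (ω - a)(ω - a') with a = -11/20 + (1/140)*sqrt(22729), a' = -11/20 - (1/140)*sqrt(22729). At the order-1 pole a set g(ω) = (ω - a)*(rational part) = [3] / (ω - a').
Simple pole: residue = g(a) at a = -11/20 + (1/140)*sqrt(22729), which is (30/3247)*sqrt(22729).
List the singular points by increasing real part (a conjugate pair: the negative imaginary part first).

Radius of convergence at 0: 3/7.
At -11/20 - (1/140)*sqrt(22729): a pole of order 1; residue -(30/3247)*sqrt(22729).
At 3/7: an algebraic (square-root) branch point.
At -11/20 + (1/140)*sqrt(22729): a pole of order 1; residue (30/3247)*sqrt(22729).
At 3/2: a logarithmic branch point.


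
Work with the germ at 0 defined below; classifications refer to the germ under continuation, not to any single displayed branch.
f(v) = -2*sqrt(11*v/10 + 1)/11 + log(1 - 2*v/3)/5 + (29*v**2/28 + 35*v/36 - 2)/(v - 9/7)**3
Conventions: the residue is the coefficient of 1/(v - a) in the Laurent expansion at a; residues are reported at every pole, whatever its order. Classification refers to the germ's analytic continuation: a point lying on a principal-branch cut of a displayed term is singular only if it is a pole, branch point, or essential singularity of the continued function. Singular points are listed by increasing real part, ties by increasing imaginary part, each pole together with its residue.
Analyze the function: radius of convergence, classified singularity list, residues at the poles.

Radius of convergence at 0: 10/11.
At -10/11: an algebraic (square-root) branch point.
At 9/7: a pole of order 3; residue 29/28.
At 3/2: a logarithmic branch point.

Denominator factor (v - 9/7)^3: pole of order 3 at 9/7, modulus 9/7.
Branch term (1/5)*log(1 - v/(3/2)): its argument vanishes at v = 3/2, a logarithmic branch point, modulus 3/2.
Branch term (-2/11)*sqrt(1 - v/(-10/11)): its argument vanishes at v = -10/11, a square-root branch point, modulus 10/11.
The radius of convergence is the smallest modulus among the singular points: 10/11.
The branch terms are analytic at 9/7 and contribute nothing to the residue; only the rational part matters.
At the order-3 pole 9/7 set g(v) = (v - (9/7))^3*(rational part) = 29*v**2/28 + 35*v/36 - 2.
Order-3 pole: residue = g''(a)/2; g''(9/7) = 29/14, so the residue is 29/28.
List the singular points by increasing real part (a conjugate pair: the negative imaginary part first).


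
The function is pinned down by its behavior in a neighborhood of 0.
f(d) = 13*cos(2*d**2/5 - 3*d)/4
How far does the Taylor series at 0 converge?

The radius of convergence is infinite.

The factor cos(2*d**2/5 - 3*d) is entire and contributes no finite singular point.
The polynomial part has no poles.
No finite singular points: the Taylor series at 0 converges everywhere.


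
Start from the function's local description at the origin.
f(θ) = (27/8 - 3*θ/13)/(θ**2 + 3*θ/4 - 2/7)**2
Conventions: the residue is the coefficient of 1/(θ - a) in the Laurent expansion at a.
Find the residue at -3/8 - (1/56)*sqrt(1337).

The residue is (40320/474253)*sqrt(1337).

The factor θ**2 + 3*θ/4 - 2/7 splits as (θ - a)(θ - a') with a = -3/8 - (1/56)*sqrt(1337), a' = -3/8 + (1/56)*sqrt(1337). At the order-2 pole a set g(θ) = (θ - a)^2*f(θ) = [27/8 - 3*θ/13] / (θ - a')^2.
Order-2 pole: residue = g'(a); g'(-3/8 - (1/56)*sqrt(1337)) = (40320/474253)*sqrt(1337), so the residue is (40320/474253)*sqrt(1337).


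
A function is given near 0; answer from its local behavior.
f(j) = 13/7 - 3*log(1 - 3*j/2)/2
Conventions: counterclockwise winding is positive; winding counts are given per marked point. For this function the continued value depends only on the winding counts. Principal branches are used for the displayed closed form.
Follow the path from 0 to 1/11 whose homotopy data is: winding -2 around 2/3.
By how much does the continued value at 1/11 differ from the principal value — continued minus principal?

The rational part is single-valued and drops out of the difference; each branch term changes only by its own monodromy.
(-3/2)*log(1 - j/(2/3)): each positive loop around 2/3 adds 2*pi*i to the log, so winding -2 contributes (-3/2)*(-2)*2*pi*i = (6)*pi*i.
Summing the contributions at j = 1/11 gives (6)*pi*i.

Continued minus principal equals (6)*pi*i.


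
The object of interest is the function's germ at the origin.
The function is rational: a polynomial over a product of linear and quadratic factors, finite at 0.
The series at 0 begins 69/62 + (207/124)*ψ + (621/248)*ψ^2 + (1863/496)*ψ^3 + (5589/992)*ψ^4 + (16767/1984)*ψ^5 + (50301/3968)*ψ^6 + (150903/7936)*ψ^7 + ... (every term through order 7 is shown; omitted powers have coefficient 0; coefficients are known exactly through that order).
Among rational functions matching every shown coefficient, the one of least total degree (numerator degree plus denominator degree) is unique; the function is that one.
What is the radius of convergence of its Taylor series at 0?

No rational of total degree below 1 reproduces all 8 coefficients; solving the [0/1] Pade equations on them gives f(ψ) = -23/(31*(ψ - 2/3)), whose expansion matches every shown term.
Denominator factor (ψ - 2/3): pole of order 1 at 2/3, modulus 2/3.
The radius of convergence is the smallest modulus among the singular points: 2/3.

The radius of convergence is 2/3.


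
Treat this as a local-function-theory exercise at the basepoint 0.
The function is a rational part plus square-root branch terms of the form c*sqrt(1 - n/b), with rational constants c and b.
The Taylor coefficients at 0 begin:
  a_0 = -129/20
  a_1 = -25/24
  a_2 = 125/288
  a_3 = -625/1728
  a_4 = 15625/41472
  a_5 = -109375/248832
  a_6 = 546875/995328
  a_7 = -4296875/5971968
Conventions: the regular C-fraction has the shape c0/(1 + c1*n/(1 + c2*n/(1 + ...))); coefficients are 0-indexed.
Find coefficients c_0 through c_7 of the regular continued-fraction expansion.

The regular C-fraction coefficients are [-129/20, -125/774, 895/1548, 215/716, 1145/2148, 895/2748, 465/916, 1145/3348].

Taylor coefficients (read off): a_0 = -129/20, a_1 = -25/24, a_2 = 125/288, a_3 = -625/1728, a_4 = 15625/41472, a_5 = -109375/248832, a_6 = 546875/995328, a_7 = -4296875/5971968.
c0 = a_0 = -129/20. Peel one level at a time: if S = 1 + c*n/S' with S'(0) = 1, then c is the n-coefficient of S and S' = c*n/(S - 1).
S_1 = c0/f = 1 + (-125/774)*n + (111875/1198152)*n^2 + ...; c1 = -125/774.
S_2 = c1*n/(S_1 - 1) = 1 + (895/1548)*n + (-25/144)*n^2 + ...; c2 = 895/1548.
S_3 = c2*n/(S_2 - 1) = 1 + (215/716)*n + (-246175/1537968)*n^2 + ...; c3 = 215/716.
S_4 = c3*n/(S_3 - 1) = 1 + (1145/2148)*n + (-25/144)*n^2 + ...; c4 = 1145/2148.
S_5 = c4*n/(S_4 - 1) = 1 + (895/2748)*n + (-138725/839056)*n^2 + ...; c5 = 895/2748.
S_6 = c5*n/(S_5 - 1) = 1 + (465/916)*n + (-25/144)*n^2 + ...; c6 = 465/916.
S_7 = c6*n/(S_6 - 1) = 1 + (1145/3348)*n + ...; c7 = 1145/3348.


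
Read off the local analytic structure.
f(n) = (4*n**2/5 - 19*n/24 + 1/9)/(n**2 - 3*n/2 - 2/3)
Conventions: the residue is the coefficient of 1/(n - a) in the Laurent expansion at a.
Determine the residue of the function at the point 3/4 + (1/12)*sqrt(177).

The factor n**2 - 3*n/2 - 2/3 splits as (n - a)(n - a') with a = 3/4 + (1/12)*sqrt(177), a' = 3/4 - (1/12)*sqrt(177). At the order-1 pole a set g(n) = (n - a)*f(n) = [4*n**2/5 - 19*n/24 + 1/9] / (n - a').
Simple pole: residue = g(a) at a = 3/4 + (1/12)*sqrt(177), which is 49/240 + (1369/42480)*sqrt(177).

The residue is 49/240 + (1369/42480)*sqrt(177).


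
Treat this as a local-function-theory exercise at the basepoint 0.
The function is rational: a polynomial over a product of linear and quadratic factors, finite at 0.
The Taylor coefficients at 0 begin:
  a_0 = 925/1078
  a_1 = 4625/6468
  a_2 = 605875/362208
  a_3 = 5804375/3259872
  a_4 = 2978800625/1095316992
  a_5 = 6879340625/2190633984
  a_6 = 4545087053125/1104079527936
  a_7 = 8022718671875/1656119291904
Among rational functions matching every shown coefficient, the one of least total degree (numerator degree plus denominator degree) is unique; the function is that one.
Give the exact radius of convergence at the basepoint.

The radius of convergence is -7/24 + (1/120)*sqrt(21385).

No rational of total degree below 4 reproduces all 8 coefficients; solving the [0/4] Pade equations on them gives f(ε) = 37/(22*(ε**2 + 7*ε/12 - 7/5)**2), whose expansion matches every shown term.
Denominator factor (ε**2 + 7*ε/12 - 7/5)^2: discriminant 4277/720, real irrational roots -7/24 + (1/120)*sqrt(21385) and -7/24 - (1/120)*sqrt(21385); poles of order 2, moduli -7/24 + (1/120)*sqrt(21385) and 7/24 + (1/120)*sqrt(21385).
The radius of convergence is the smallest modulus among the singular points: -7/24 + (1/120)*sqrt(21385).


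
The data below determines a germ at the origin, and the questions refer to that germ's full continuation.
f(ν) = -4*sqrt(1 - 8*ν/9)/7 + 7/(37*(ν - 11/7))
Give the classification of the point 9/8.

The point is an algebraic (square-root) branch point.

The term (-4/7)*sqrt(1 - ν/(9/8)) has argument 1 - 9/8/(9/8) = 0 at 9/8: a square-root (algebraic, two-sheeted) branch point; the remaining terms are analytic or single-valued there.


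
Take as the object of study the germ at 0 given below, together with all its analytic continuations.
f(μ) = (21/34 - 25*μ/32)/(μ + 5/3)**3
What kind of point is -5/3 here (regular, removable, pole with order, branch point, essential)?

The denominator factor μ + 5/3 vanishes at -5/3 and appears to the power 3; the numerator there equals 3133/1632, nonzero, and no other factor vanishes.
Hence a pole whose order is the multiplicity, 3.

The point is a pole of order 3.


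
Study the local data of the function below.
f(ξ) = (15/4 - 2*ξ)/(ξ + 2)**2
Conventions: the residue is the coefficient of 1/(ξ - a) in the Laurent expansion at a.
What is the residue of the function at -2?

At the order-2 pole -2 set g(ξ) = (ξ - (-2))^2*f(ξ) = 15/4 - 2*ξ.
Order-2 pole: residue = g'(a); g'(-2) = -2, so the residue is -2.

The residue is -2.


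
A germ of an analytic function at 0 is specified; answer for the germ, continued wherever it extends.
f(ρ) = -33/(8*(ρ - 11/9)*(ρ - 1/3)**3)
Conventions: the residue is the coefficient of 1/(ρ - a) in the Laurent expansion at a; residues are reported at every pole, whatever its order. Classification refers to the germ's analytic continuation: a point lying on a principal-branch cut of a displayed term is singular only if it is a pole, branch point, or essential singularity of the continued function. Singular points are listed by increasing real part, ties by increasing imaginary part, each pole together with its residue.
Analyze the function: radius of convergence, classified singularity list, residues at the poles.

Denominator factor (ρ - 1/3)^3: pole of order 3 at 1/3, modulus 1/3.
Denominator factor (ρ - 11/9): pole of order 1 at 11/9, modulus 11/9.
The radius of convergence is the smallest modulus among the singular points: 1/3.
At the order-3 pole 1/3 set g(ρ) = (ρ - (1/3))^3*f(ρ) = -33/(8*(ρ - 11/9)).
Order-3 pole: residue = g''(a)/2; g''(1/3) = 24057/2048, so the residue is 24057/4096.
At the order-1 pole 11/9 set g(ρ) = (ρ - (11/9))*f(ρ) = -33/(8*(ρ - 1/3)**3).
Simple pole: residue = g(a) at a = 11/9, which is -24057/4096.
List the singular points by increasing real part (a conjugate pair: the negative imaginary part first).

Radius of convergence at 0: 1/3.
At 1/3: a pole of order 3; residue 24057/4096.
At 11/9: a pole of order 1; residue -24057/4096.


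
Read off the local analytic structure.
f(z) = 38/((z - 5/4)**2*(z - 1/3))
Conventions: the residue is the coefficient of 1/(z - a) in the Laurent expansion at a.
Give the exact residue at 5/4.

At the order-2 pole 5/4 set g(z) = (z - (5/4))^2*f(z) = 38/(z - 1/3).
Order-2 pole: residue = g'(a); g'(5/4) = -5472/121, so the residue is -5472/121.

The residue is -5472/121.


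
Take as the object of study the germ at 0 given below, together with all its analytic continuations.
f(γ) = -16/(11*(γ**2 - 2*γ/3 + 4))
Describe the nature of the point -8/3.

The point is a regular point.

Denominator factors: γ**2 - 2*γ/3 + 4 = 116/9 at γ = -8/3 — none vanishes.
So the germ continues analytically to -8/3.


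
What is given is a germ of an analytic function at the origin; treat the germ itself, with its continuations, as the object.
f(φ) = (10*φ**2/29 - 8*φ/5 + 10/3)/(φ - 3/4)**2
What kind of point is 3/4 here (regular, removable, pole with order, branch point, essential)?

The point is a pole of order 2.

The denominator factor φ - 3/4 vanishes at 3/4 and appears to the power 2; the numerator there equals 8099/3480, nonzero, and no other factor vanishes.
Hence a pole whose order is the multiplicity, 2.


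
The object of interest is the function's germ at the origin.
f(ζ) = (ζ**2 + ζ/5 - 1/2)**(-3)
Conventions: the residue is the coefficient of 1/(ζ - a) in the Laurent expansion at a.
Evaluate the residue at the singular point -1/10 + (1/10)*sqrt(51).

The factor ζ**2 + ζ/5 - 1/2 splits as (ζ - a)(ζ - a') with a = -1/10 + (1/10)*sqrt(51), a' = -1/10 - (1/10)*sqrt(51). At the order-3 pole a set g(ζ) = (ζ - a)^3*f(ζ) = [1] / (ζ - a')^3.
Order-3 pole: residue = g''(a)/2; g''(-1/10 + (1/10)*sqrt(51)) = (12500/44217)*sqrt(51), so the residue is (6250/44217)*sqrt(51).

The residue is (6250/44217)*sqrt(51).


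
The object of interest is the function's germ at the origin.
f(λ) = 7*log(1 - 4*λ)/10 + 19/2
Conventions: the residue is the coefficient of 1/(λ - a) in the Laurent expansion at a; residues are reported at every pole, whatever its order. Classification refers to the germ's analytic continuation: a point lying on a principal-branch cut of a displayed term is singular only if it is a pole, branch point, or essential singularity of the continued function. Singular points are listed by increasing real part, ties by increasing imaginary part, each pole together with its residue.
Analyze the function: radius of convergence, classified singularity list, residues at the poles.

Branch term (7/10)*log(1 - λ/(1/4)): its argument vanishes at λ = 1/4, a logarithmic branch point, modulus 1/4.
The radius of convergence is the smallest modulus among the singular points: 1/4.

Radius of convergence at 0: 1/4.
At 1/4: a logarithmic branch point.


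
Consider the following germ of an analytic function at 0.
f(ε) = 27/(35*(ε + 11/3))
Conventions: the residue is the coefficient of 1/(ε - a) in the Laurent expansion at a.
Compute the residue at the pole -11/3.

The residue is 27/35.

At the order-1 pole -11/3 set g(ε) = (ε - (-11/3))*f(ε) = 27/35.
Simple pole: residue = g(a) at a = -11/3, which is 27/35.


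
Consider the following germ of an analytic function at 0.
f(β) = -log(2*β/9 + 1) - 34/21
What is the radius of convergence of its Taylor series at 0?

The radius of convergence is 9/2.

Branch term (-1)*log(1 - β/(-9/2)): its argument vanishes at β = -9/2, a logarithmic branch point, modulus 9/2.
The radius of convergence is the smallest modulus among the singular points: 9/2.


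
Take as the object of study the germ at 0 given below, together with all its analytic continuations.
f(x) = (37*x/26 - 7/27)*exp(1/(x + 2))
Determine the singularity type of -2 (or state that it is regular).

The exponent 1/(x - (-2)) has a pole at -2, so exp(1/(x - (-2))) takes every nonzero value near it: an essential singularity (not a pole of any order).

The point is an essential singularity.


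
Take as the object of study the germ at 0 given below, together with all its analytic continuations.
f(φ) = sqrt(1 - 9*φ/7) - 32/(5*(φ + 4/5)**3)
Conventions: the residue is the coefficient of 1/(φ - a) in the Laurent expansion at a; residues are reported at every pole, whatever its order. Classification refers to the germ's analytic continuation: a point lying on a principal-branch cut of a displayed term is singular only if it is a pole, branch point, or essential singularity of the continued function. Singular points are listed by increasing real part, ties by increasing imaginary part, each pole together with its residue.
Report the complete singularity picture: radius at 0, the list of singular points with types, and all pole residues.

Radius of convergence at 0: 7/9.
At -4/5: a pole of order 3; residue 0.
At 7/9: an algebraic (square-root) branch point.

Denominator factor (φ + 4/5)^3: pole of order 3 at -4/5, modulus 4/5.
Branch term (1)*sqrt(1 - φ/(7/9)): its argument vanishes at φ = 7/9, a square-root branch point, modulus 7/9.
The radius of convergence is the smallest modulus among the singular points: 7/9.
The branch term is analytic at -4/5 and contributes nothing to the residue; only the rational part matters.
At the order-3 pole -4/5 set g(φ) = (φ - (-4/5))^3*(rational part) = -32/5.
Order-3 pole: residue = g''(a)/2; g''(-4/5) = 0, so the residue is 0.
List the singular points by increasing real part (a conjugate pair: the negative imaginary part first).


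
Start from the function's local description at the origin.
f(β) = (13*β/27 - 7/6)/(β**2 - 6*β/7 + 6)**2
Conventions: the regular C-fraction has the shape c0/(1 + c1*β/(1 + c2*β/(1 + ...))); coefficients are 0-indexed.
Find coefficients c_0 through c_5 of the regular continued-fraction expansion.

Taylor coefficients (expand at 0): a_0 = -7/216, a_1 = 1/243, a_2 = 43/3402, a_3 = 25/40824, a_4 = -2845/889056, a_5 = -18017/28005264.
c0 = a_0 = -7/216. Peel one level at a time: if S = 1 + c*β/S' with S'(0) = 1, then c is the β-coefficient of S and S' = c*β/(S - 1).
S_1 = c0/f = 1 + (8/63)*β + (1612/3969)*β^2 + ...; c1 = 8/63.
S_2 = c1*β/(S_1 - 1) = 1 + (-403/126)*β + (10919/1176)*β^2 + ...; c2 = -403/126.
S_3 = c2*β/(S_2 - 1) = 1 + (32757/11284)*β + (-133869/1299272)*β^2 + ...; c3 = 32757/11284.
S_4 = c3*β/(S_3 - 1) = 1 + (312361/8800714)*β + (-8811523/5722778928)*β^2 + ...; c4 = 312361/8800714.
S_5 = c4*β/(S_4 - 1) = 1 + (507291967/11693724888)*β + ...; c5 = 507291967/11693724888.

The regular C-fraction coefficients are [-7/216, 8/63, -403/126, 32757/11284, 312361/8800714, 507291967/11693724888].


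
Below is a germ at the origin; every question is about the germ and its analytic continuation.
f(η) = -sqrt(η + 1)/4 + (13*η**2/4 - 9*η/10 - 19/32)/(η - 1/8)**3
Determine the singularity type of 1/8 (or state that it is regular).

The denominator factor η - 1/8 vanishes at 1/8 and appears to the power 3; the numerator there equals -839/1280, nonzero, and no other factor vanishes.
The branch terms are analytic at this point.
Hence a pole whose order is the multiplicity, 3.

The point is a pole of order 3.


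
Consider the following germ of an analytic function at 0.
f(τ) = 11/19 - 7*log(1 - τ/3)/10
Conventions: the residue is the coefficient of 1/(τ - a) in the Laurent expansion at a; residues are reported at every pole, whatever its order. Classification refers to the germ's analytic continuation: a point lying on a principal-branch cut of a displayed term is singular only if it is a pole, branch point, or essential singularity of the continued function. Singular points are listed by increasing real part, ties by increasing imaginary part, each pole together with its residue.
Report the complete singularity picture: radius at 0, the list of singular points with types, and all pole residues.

Branch term (-7/10)*log(1 - τ/(3)): its argument vanishes at τ = 3, a logarithmic branch point, modulus 3.
The radius of convergence is the smallest modulus among the singular points: 3.

Radius of convergence at 0: 3.
At 3: a logarithmic branch point.


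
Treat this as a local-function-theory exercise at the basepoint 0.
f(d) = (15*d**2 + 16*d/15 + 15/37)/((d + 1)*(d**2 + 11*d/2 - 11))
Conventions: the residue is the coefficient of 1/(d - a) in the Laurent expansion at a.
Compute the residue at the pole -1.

The residue is -15916/17205.


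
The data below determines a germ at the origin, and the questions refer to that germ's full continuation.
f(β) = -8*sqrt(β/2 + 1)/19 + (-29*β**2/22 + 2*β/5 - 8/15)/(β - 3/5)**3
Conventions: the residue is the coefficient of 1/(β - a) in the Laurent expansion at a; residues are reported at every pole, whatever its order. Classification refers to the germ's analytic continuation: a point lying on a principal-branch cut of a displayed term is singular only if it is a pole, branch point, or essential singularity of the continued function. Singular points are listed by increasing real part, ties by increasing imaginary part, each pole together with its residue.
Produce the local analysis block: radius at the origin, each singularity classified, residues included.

Radius of convergence at 0: 3/5.
At -2: an algebraic (square-root) branch point.
At 3/5: a pole of order 3; residue -29/22.

Denominator factor (β - 3/5)^3: pole of order 3 at 3/5, modulus 3/5.
Branch term (-8/19)*sqrt(1 - β/(-2)): its argument vanishes at β = -2, a square-root branch point, modulus 2.
The radius of convergence is the smallest modulus among the singular points: 3/5.
The branch term is analytic at 3/5 and contributes nothing to the residue; only the rational part matters.
At the order-3 pole 3/5 set g(β) = (β - (3/5))^3*(rational part) = -29*β**2/22 + 2*β/5 - 8/15.
Order-3 pole: residue = g''(a)/2; g''(3/5) = -29/11, so the residue is -29/22.
List the singular points by increasing real part (a conjugate pair: the negative imaginary part first).
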